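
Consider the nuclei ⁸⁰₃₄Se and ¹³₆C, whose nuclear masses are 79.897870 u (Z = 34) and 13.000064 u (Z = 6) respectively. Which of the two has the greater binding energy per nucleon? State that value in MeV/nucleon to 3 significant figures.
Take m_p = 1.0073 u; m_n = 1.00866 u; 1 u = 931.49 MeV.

⁸⁰₃₄Se: Σm = 34(1.0073) + 46(1.00866) = 80.64656 u; Δm = 0.748690 u; E_B = 697.397 MeV; E_B/A = 8.717 MeV
¹³₆C: Σm = 6(1.0073) + 7(1.00866) = 13.10442 u; Δm = 0.104356 u; E_B = 97.207 MeV; E_B/A = 7.477 MeV
⁸⁰₃₄Se has the higher binding energy per nucleon, so it is the more tightly bound nucleus.

⁸⁰₃₄Se; 8.72 MeV/nucleon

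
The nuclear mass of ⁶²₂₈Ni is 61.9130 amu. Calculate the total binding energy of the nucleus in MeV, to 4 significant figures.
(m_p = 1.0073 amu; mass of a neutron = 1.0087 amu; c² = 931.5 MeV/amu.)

Σm = 28·m_p + 34·m_n = 28.2044 + 34.2958 = 62.5002 amu
Mass defect Δm = 62.5002 − 61.9130 = 0.5872 amu
Binding energy = Δm·c² = 0.5872 × 931.5 MeV/amu = 546.977 MeV

547.0 MeV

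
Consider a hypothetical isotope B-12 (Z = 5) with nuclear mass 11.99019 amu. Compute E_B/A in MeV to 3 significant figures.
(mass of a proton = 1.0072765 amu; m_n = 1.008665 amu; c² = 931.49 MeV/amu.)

8.29 MeV/nucleon

Z = 5, so N = A − Z = 12 − 5 = 7.
Mass of separated nucleons = 5(1.0072765) + 7(1.008665) = 5.0363825 + 7.060655 = 12.0970375 amu
Mass defect Δm = 12.0970375 − 11.99019 = 0.1068475 amu
Binding energy = Δm·c² = 0.1068475 × 931.49 MeV/amu = 99.5274 MeV
Per nucleon: 99.5274 / 12 = 8.294 MeV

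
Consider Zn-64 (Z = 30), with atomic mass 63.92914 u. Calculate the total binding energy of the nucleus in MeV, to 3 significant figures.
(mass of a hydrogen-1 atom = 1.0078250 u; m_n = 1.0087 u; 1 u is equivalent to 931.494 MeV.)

560 MeV

Σm = 30·m(¹H) + 34·m_n = 30.2347500 + 34.2958 = 64.5305500 u
Δm = 64.5305500 − 63.92914 = 0.6014100 u
E_B = 0.6014100 × 931.494 = 560.210 MeV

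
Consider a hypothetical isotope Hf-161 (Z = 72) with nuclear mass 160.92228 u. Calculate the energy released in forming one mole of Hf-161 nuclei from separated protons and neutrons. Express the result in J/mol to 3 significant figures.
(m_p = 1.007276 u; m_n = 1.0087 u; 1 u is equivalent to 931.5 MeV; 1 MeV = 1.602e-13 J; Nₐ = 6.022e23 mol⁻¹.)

1.24e+14 J/mol

The nucleus contains 72 protons and 161 − 72 = 89 neutrons.
Mass of separated nucleons = 72(1.007276) + 89(1.0087) = 72.523872 + 89.7743 = 162.298172 u
Mass defect Δm = 162.298172 − 160.92228 = 1.375892 u
Binding energy = Δm·c² = 1.375892 × 931.5 MeV/u = 1281.64 MeV
Per nucleus in joules: 1281.64 MeV × 1.602e-13 J/MeV = 2.0532e-10 J
Per mole: 2.0532e-10 J × 6.022e23 mol⁻¹ = 1.2364e+14 J/mol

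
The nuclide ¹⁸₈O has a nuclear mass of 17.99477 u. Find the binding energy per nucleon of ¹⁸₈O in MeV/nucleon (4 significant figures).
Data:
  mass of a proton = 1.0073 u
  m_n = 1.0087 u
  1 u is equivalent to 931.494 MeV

7.795 MeV/nucleon

The nucleus contains 8 protons and 18 − 8 = 10 neutrons.
Total constituent mass: 8 × 1.0073 + 10 × 1.0087 = 18.1454 u
Δm = 18.1454 − 17.99477 = 0.15063 u
Binding energy = Δm·c² = 0.15063 × 931.494 MeV/u = 140.311 MeV
Dividing by A = 18 gives 7.795 MeV per nucleon.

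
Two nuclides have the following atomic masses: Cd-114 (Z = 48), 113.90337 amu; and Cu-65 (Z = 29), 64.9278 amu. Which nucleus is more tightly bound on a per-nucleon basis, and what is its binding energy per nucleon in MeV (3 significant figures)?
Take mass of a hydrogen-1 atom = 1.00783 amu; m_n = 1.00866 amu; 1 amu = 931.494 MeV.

Cu-65; 8.76 MeV/nucleon

Cd-114: Σm = 48(1.00783) + 66(1.00866) = 114.94740 amu; Δm = 1.04403 amu; E_B = 972.51 MeV; E_B/A = 8.531 MeV
Cu-65: Σm = 29(1.00783) + 36(1.00866) = 65.53883 amu; Δm = 0.61103 amu; E_B = 569.17 MeV; E_B/A = 8.756 MeV
Cu-65 has the higher binding energy per nucleon, so it is the more tightly bound nucleus.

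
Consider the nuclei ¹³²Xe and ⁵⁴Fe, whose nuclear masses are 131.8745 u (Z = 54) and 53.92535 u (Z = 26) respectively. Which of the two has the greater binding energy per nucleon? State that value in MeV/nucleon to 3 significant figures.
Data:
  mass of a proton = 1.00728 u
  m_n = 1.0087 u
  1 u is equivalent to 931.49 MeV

⁵⁴Fe; 8.75 MeV/nucleon

¹³²Xe: Σm = 54(1.00728) + 78(1.0087) = 133.07172 u; Δm = 1.19722 u; E_B = 1115.2 MeV; E_B/A = 8.448 MeV
⁵⁴Fe: Σm = 26(1.00728) + 28(1.0087) = 54.43288 u; Δm = 0.50753 u; E_B = 472.76 MeV; E_B/A = 8.7548 MeV
⁵⁴Fe has the higher binding energy per nucleon, so it is the more tightly bound nucleus.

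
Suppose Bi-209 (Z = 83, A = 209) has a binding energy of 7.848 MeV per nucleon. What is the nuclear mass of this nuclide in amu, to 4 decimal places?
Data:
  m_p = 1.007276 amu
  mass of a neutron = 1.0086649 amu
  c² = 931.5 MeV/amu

208.9348 amu

Total binding energy = 209 × 7.848 = 1640.232 MeV
Mass defect = 1640.232 MeV / (931.5 MeV/amu) = 1.760850 amu
Constituent mass = 83(1.007276) + 126(1.0086649) = 210.6956854 amu
Nuclear mass = 210.6956854 − 1.760850 = 208.9348354 amu ≈ 208.9348 amu (to 4 decimal places)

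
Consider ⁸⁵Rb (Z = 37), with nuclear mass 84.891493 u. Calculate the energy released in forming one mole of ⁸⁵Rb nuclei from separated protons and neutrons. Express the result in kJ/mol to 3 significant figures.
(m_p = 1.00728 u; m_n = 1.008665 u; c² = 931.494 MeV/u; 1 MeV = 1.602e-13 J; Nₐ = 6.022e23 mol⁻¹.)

Total constituent mass: 37 × 1.00728 + 48 × 1.008665 = 85.685280 u
The mass defect is 85.685280 − 84.891493 = 0.793787 u.
Converting to energy: 0.793787 u × 931.494 MeV/u = 739.408 MeV
Per nucleus in joules: 739.408 MeV × 1.602e-13 J/MeV = 1.1845e-10 J
Per mole: 1.1845e-10 J × 6.022e23 mol⁻¹ = 7.1331e+13 J/mol

7.13e+10 kJ/mol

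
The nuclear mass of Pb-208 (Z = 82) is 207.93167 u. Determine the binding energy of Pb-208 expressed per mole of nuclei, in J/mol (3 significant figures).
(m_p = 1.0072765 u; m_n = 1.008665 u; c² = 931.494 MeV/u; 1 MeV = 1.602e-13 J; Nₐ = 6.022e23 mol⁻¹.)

1.58e+14 J/mol

Total constituent mass: 82 × 1.0072765 + 126 × 1.008665 = 209.6884630 u
Δm = 209.6884630 − 207.93167 = 1.7567930 u
E_B = 1.7567930 × 931.494 = 1636.44 MeV
Per nucleus in joules: 1636.44 MeV × 1.602e-13 J/MeV = 2.6216e-10 J
Per mole: 2.6216e-10 J × 6.022e23 mol⁻¹ = 1.5787e+14 J/mol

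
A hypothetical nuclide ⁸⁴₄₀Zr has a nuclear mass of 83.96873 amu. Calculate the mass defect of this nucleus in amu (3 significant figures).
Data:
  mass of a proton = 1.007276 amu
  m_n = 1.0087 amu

0.705 amu

With 40 protons and 44 neutrons (A = 84):
Mass of separated nucleons = 40(1.007276) + 44(1.0087) = 40.291040 + 44.3828 = 84.673840 amu
The mass defect is 84.673840 − 83.96873 = 0.705110 amu.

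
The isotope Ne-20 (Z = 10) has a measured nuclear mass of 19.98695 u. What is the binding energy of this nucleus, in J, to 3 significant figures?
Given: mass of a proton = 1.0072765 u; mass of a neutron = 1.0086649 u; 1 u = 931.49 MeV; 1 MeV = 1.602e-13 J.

The nucleus contains 10 protons and 20 − 10 = 10 neutrons.
Σm = 10·m_p + 10·m_n = 10.0727650 + 10.0866490 = 20.1594140 u
Mass defect Δm = 20.1594140 − 19.98695 = 0.1724640 u
E_B = 0.1724640 × 931.49 = 160.648 MeV
In joules: 160.648 MeV × 1.602e-13 J/MeV = 2.5736e-11 J

2.57e-11 J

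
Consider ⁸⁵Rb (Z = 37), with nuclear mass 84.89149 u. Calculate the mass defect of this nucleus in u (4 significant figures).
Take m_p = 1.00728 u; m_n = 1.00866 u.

Mass of separated nucleons = 37(1.00728) + 48(1.00866) = 37.26936 + 48.41568 = 85.68504 u
The mass defect is 85.68504 − 84.89149 = 0.79355 u.

0.7936 u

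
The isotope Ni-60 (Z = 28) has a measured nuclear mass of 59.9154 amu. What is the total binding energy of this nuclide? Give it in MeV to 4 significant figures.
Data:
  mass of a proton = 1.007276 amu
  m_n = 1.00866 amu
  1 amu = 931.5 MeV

526.7 MeV

Σm = 28·m_p + 32·m_n = 28.203728 + 32.27712 = 60.480848 amu
The mass defect is 60.480848 − 59.9154 = 0.565448 amu.
Converting to energy: 0.565448 amu × 931.5 MeV/amu = 526.715 MeV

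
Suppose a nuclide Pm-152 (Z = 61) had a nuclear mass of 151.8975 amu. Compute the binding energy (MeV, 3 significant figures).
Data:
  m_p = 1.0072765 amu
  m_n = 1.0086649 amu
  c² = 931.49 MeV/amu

Σm = 61·m_p + 91·m_n = 61.4438665 + 91.7885059 = 153.2323724 amu
Mass defect Δm = 153.2323724 − 151.8975 = 1.3348724 amu
E_B = 1.3348724 × 931.49 = 1243.42 MeV

1240 MeV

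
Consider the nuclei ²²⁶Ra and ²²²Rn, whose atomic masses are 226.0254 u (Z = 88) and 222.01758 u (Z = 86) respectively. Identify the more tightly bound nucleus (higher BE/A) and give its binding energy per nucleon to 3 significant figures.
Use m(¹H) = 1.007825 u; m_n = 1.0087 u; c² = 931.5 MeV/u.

²²²Rn; 7.71 MeV/nucleon

²²⁶Ra: Σm = 88(1.007825) + 138(1.0087) = 227.889200 u; Δm = 1.863800 u; E_B = 1736.1 MeV; E_B/A = 7.682 MeV
²²²Rn: Σm = 86(1.007825) + 136(1.0087) = 223.856150 u; Δm = 1.838570 u; E_B = 1712.63 MeV; E_B/A = 7.7145 MeV
²²²Rn has the higher binding energy per nucleon, so it is the more tightly bound nucleus.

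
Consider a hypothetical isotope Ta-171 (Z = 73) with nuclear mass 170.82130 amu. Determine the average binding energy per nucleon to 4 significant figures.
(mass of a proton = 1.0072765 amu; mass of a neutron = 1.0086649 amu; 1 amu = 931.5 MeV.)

8.493 MeV/nucleon

Total constituent mass: 73 × 1.0072765 + 98 × 1.0086649 = 172.3803447 amu
Δm = 172.3803447 − 170.82130 = 1.5590447 amu
Binding energy = Δm·c² = 1.5590447 × 931.5 MeV/amu = 1452.25 MeV
Per nucleon: 1452.25 / 171 = 8.493 MeV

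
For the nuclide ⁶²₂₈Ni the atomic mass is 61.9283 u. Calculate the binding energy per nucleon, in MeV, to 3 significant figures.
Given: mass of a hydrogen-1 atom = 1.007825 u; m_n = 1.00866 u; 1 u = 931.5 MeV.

8.79 MeV/nucleon

Σm = 28·m(¹H) + 34·m_n = 28.219100 + 34.29444 = 62.513540 u
Δm = 62.513540 − 61.9283 = 0.585240 u
Binding energy = Δm·c² = 0.585240 × 931.5 MeV/u = 545.151 MeV
Dividing by A = 62 gives 8.793 MeV per nucleon.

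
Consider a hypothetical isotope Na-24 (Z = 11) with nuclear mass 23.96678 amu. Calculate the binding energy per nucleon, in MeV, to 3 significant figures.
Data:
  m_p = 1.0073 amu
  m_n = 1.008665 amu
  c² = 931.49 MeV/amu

With 11 protons and 13 neutrons (A = 24):
Total constituent mass: 11 × 1.0073 + 13 × 1.008665 = 24.192945 amu
Δm = 24.192945 − 23.96678 = 0.226165 amu
Binding energy = Δm·c² = 0.226165 × 931.49 MeV/amu = 210.670 MeV
Dividing by A = 24 gives 8.778 MeV per nucleon.

8.78 MeV/nucleon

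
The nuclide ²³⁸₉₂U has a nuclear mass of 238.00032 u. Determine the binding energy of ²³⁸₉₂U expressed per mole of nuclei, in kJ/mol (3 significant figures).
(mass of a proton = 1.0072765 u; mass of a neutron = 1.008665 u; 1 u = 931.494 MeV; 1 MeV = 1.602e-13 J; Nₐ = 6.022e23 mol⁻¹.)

Σm = 92·m_p + 146·m_n = 92.6694380 + 147.265090 = 239.9345280 u
Δm = 239.9345280 − 238.00032 = 1.9342080 u
E_B = 1.9342080 × 931.494 = 1801.70 MeV
Per nucleus in joules: 1801.70 MeV × 1.602e-13 J/MeV = 2.8863e-10 J
Per mole: 2.8863e-10 J × 6.022e23 mol⁻¹ = 1.7381e+14 J/mol

1.74e+11 kJ/mol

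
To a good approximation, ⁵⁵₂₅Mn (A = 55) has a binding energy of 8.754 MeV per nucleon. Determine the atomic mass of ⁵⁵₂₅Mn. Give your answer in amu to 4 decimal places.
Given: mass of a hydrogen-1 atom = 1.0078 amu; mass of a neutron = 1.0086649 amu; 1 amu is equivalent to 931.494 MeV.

54.9381 amu

Total binding energy = 55 × 8.754 = 481.470 MeV
Mass defect = 481.470 MeV / (931.494 MeV/amu) = 0.516879 amu
Constituent mass = 25(1.0078) + 30(1.0086649) = 55.4549470 amu
Atomic mass = 55.4549470 − 0.516879 = 54.9380680 amu ≈ 54.9381 amu (to 4 decimal places)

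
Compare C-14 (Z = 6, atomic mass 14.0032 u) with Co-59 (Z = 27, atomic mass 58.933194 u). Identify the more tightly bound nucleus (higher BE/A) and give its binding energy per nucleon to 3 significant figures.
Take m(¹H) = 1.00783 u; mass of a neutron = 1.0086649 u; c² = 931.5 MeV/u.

Co-59; 8.77 MeV/nucleon

C-14: Σm = 6(1.00783) + 8(1.0086649) = 14.1162992 u; Δm = 0.1130992 u; E_B = 105.35 MeV; E_B/A = 7.525 MeV
Co-59: Σm = 27(1.00783) + 32(1.0086649) = 59.4886868 u; Δm = 0.5554928 u; E_B = 517.44 MeV; E_B/A = 8.770 MeV
Co-59 has the higher binding energy per nucleon, so it is the more tightly bound nucleus.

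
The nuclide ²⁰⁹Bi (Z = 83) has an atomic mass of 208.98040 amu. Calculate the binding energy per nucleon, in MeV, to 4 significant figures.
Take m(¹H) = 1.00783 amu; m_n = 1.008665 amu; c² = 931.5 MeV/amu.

7.850 MeV/nucleon

With 83 protons and 126 neutrons (A = 209):
Σm = 83·m(¹H) + 126·m_n = 83.64989 + 127.091790 = 210.741680 amu
The mass defect is 210.741680 − 208.98040 = 1.761280 amu.
E_B = 1.761280 × 931.5 = 1640.63 MeV
Per nucleon: 1640.63 / 209 = 7.850 MeV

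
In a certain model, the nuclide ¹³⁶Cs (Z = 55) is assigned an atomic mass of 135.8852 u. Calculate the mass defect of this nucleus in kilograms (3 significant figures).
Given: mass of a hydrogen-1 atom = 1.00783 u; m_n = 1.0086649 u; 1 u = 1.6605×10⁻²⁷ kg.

Z = 55, so N = A − Z = 136 − 55 = 81.
Total constituent mass: 55 × 1.00783 + 81 × 1.0086649 = 137.1325069 u
The mass defect is 137.1325069 − 135.8852 = 1.2473069 u.
In SI units: 1.2473069 u × 1.6605×10⁻²⁷ kg/u = 2.0712e-27 kg

2.07e-27 kg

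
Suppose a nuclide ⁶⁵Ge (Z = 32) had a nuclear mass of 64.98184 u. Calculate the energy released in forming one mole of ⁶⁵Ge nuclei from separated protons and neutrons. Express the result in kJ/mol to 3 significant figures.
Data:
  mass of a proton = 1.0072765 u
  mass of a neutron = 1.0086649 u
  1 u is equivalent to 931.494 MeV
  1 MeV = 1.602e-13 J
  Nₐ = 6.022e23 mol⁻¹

4.83e+10 kJ/mol

Total constituent mass: 32 × 1.0072765 + 33 × 1.0086649 = 65.5187897 u
Mass defect Δm = 65.5187897 − 64.98184 = 0.5369497 u
Converting to energy: 0.5369497 u × 931.494 MeV/u = 500.165 MeV
Per nucleus in joules: 500.165 MeV × 1.602e-13 J/MeV = 8.0126e-11 J
Per mole: 8.0126e-11 J × 6.022e23 mol⁻¹ = 4.8252e+13 J/mol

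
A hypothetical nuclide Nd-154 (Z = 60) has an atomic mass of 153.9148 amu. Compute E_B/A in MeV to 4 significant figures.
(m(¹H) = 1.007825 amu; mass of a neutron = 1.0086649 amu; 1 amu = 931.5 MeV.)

Mass of separated nucleons = 60(1.007825) + 94(1.0086649) = 60.469500 + 94.8145006 = 155.2840006 amu
Δm = 155.2840006 − 153.9148 = 1.3692006 amu
Binding energy = Δm·c² = 1.3692006 × 931.5 MeV/amu = 1275.41 MeV
Per nucleon: 1275.41 / 154 = 8.282 MeV

8.282 MeV/nucleon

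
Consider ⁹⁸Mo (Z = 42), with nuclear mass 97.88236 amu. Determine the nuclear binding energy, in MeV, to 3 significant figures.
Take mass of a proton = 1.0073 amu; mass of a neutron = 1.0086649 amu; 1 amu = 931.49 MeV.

The nucleus contains 42 protons and 98 − 42 = 56 neutrons.
Mass of separated nucleons = 42(1.0073) + 56(1.0086649) = 42.3066 + 56.4852344 = 98.7918344 amu
Mass defect Δm = 98.7918344 − 97.88236 = 0.9094744 amu
Converting to energy: 0.9094744 amu × 931.49 MeV/amu = 847.166 MeV

847 MeV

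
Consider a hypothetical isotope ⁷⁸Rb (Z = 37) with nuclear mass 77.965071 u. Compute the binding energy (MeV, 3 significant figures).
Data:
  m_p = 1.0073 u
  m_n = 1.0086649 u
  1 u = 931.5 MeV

Σm = 37·m_p + 41·m_n = 37.2701 + 41.3552609 = 78.6253609 u
The mass defect is 78.6253609 − 77.965071 = 0.6602899 u.
Converting to energy: 0.6602899 u × 931.5 MeV/u = 615.060 MeV

615 MeV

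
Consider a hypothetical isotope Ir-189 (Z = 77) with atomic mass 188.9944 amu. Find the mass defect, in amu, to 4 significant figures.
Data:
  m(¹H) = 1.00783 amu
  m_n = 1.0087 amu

Z = 77, so N = A − Z = 189 − 77 = 112.
Mass of separated nucleons = 77(1.00783) + 112(1.0087) = 77.60291 + 112.9744 = 190.57731 amu
The mass defect is 190.57731 − 188.9944 = 1.58291 amu.

1.583 amu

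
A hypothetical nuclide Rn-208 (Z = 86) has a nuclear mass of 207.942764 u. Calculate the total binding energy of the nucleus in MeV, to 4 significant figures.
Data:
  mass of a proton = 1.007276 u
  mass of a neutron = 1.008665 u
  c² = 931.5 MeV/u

Mass of separated nucleons = 86(1.007276) + 122(1.008665) = 86.625736 + 123.057130 = 209.682866 u
Mass defect Δm = 209.682866 − 207.942764 = 1.740102 u
E_B = 1.740102 × 931.5 = 1620.91 MeV

1621 MeV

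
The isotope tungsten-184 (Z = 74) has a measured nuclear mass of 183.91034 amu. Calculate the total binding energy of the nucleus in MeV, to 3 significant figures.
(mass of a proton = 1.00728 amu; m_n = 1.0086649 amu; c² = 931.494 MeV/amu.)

1470 MeV

The nucleus contains 74 protons and 184 − 74 = 110 neutrons.
Total constituent mass: 74 × 1.00728 + 110 × 1.0086649 = 185.4918590 amu
The mass defect is 185.4918590 − 183.91034 = 1.5815190 amu.
E_B = 1.5815190 × 931.494 = 1473.18 MeV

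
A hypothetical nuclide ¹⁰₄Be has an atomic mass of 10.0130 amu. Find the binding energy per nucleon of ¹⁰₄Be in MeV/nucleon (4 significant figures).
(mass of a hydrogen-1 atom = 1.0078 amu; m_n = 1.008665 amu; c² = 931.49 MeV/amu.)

Total constituent mass: 4 × 1.0078 + 6 × 1.008665 = 10.083190 amu
Δm = 10.083190 − 10.0130 = 0.070190 amu
Binding energy = Δm·c² = 0.070190 × 931.49 MeV/amu = 65.3813 MeV
BE/A = 65.3813 MeV / 10 = 6.538 MeV/nucleon

6.538 MeV/nucleon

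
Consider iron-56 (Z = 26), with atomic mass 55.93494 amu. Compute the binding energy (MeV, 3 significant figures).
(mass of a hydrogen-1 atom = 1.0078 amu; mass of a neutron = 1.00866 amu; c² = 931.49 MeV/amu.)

492 MeV

With 26 protons and 30 neutrons (A = 56):
Σm = 26·m(¹H) + 30·m_n = 26.2028 + 30.25980 = 56.46260 amu
The mass defect is 56.46260 − 55.93494 = 0.52766 amu.
Binding energy = Δm·c² = 0.52766 × 931.49 MeV/amu = 491.510 MeV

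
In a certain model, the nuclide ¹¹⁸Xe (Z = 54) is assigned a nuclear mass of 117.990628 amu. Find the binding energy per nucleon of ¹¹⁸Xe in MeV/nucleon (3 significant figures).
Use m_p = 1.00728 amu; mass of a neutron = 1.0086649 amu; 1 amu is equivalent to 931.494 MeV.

Z = 54, so N = A − Z = 118 − 54 = 64.
Mass of separated nucleons = 54(1.00728) + 64(1.0086649) = 54.39312 + 64.5545536 = 118.9476736 amu
Δm = 118.9476736 − 117.990628 = 0.9570456 amu
Converting to energy: 0.9570456 amu × 931.494 MeV/amu = 891.482 MeV
BE/A = 891.482 MeV / 118 = 7.5549 MeV/nucleon

7.55 MeV/nucleon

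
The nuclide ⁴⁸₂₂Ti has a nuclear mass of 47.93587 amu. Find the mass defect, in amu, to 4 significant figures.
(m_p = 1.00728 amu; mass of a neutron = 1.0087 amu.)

With 22 protons and 26 neutrons (A = 48):
Total constituent mass: 22 × 1.00728 + 26 × 1.0087 = 48.38636 amu
Δm = 48.38636 − 47.93587 = 0.45049 amu

0.4505 amu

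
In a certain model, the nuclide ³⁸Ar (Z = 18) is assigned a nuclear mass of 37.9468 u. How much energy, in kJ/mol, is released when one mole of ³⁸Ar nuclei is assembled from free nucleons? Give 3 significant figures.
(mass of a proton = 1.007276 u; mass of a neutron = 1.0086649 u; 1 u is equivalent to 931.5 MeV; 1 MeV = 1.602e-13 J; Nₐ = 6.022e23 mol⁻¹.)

The nucleus contains 18 protons and 38 − 18 = 20 neutrons.
Total constituent mass: 18 × 1.007276 + 20 × 1.0086649 = 38.3042660 u
Mass defect Δm = 38.3042660 − 37.9468 = 0.3574660 u
Binding energy = Δm·c² = 0.3574660 × 931.5 MeV/u = 332.980 MeV
Per nucleus in joules: 332.980 MeV × 1.602e-13 J/MeV = 5.3343e-11 J
Per mole: 5.3343e-11 J × 6.022e23 mol⁻¹ = 3.2123e+13 J/mol

3.21e+10 kJ/mol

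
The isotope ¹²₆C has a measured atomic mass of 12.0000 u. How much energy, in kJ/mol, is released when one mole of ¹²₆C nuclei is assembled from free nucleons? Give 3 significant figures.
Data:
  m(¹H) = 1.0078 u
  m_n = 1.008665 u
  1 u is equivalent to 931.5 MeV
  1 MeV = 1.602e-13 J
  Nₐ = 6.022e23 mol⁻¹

The nucleus contains 6 protons and 12 − 6 = 6 neutrons.
Total constituent mass: 6 × 1.0078 + 6 × 1.008665 = 12.098790 u
The mass defect is 12.098790 − 12.0000 = 0.098790 u.
E_B = 0.098790 × 931.5 = 92.0229 MeV
Per nucleus in joules: 92.0229 MeV × 1.602e-13 J/MeV = 1.4742e-11 J
Per mole: 1.4742e-11 J × 6.022e23 mol⁻¹ = 8.8776e+12 J/mol

8.88e+09 kJ/mol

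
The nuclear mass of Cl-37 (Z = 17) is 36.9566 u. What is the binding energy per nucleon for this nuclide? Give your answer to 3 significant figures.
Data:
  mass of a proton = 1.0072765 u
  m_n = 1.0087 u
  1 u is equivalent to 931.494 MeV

8.59 MeV/nucleon

Z = 17, so N = A − Z = 37 − 17 = 20.
Total constituent mass: 17 × 1.0072765 + 20 × 1.0087 = 37.2977005 u
Mass defect Δm = 37.2977005 − 36.9566 = 0.3411005 u
Binding energy = Δm·c² = 0.3411005 × 931.494 MeV/u = 317.733 MeV
Dividing by A = 37 gives 8.587 MeV per nucleon.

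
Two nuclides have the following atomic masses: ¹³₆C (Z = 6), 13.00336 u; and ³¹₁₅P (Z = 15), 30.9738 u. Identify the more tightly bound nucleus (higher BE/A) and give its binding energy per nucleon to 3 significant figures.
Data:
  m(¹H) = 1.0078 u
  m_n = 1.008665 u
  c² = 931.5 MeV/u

³¹₁₅P; 8.47 MeV/nucleon

¹³₆C: Σm = 6(1.0078) + 7(1.008665) = 13.107455 u; Δm = 0.104095 u; E_B = 96.964 MeV; E_B/A = 7.459 MeV
³¹₁₅P: Σm = 15(1.0078) + 16(1.008665) = 31.255640 u; Δm = 0.281840 u; E_B = 262.53 MeV; E_B/A = 8.469 MeV
³¹₁₅P has the higher binding energy per nucleon, so it is the more tightly bound nucleus.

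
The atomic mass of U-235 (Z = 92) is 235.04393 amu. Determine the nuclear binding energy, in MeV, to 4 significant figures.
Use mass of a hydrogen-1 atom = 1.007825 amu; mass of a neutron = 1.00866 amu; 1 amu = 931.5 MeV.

With 92 protons and 143 neutrons (A = 235):
Total constituent mass: 92 × 1.007825 + 143 × 1.00866 = 236.958280 amu
Mass defect Δm = 236.958280 − 235.04393 = 1.914350 amu
E_B = 1.914350 × 931.5 = 1783.22 MeV

1783 MeV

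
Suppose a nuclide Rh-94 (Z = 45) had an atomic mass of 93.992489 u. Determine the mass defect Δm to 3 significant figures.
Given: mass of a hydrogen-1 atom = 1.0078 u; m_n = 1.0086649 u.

0.783 u

Total constituent mass: 45 × 1.0078 + 49 × 1.0086649 = 94.7755801 u
Δm = 94.7755801 − 93.992489 = 0.7830911 u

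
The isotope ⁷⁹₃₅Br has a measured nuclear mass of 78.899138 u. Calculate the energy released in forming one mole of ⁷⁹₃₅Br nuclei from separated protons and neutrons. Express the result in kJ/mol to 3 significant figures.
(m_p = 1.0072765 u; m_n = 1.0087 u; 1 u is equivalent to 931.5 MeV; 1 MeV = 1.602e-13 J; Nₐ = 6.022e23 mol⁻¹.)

Z = 35, so N = A − Z = 79 − 35 = 44.
Σm = 35·m_p + 44·m_n = 35.2546775 + 44.3828 = 79.6374775 u
The mass defect is 79.6374775 − 78.899138 = 0.7383395 u.
Converting to energy: 0.7383395 u × 931.5 MeV/u = 687.763 MeV
Per nucleus in joules: 687.763 MeV × 1.602e-13 J/MeV = 1.1018e-10 J
Per mole: 1.1018e-10 J × 6.022e23 mol⁻¹ = 6.6350e+13 J/mol

6.64e+10 kJ/mol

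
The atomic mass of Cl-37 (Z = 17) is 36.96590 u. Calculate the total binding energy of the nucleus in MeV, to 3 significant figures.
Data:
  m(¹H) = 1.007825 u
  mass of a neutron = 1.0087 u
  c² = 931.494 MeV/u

The nucleus contains 17 protons and 37 − 17 = 20 neutrons.
Mass of separated nucleons = 17(1.007825) + 20(1.0087) = 17.133025 + 20.1740 = 37.307025 u
Δm = 37.307025 − 36.96590 = 0.341125 u
Converting to energy: 0.341125 u × 931.494 MeV/u = 317.756 MeV

318 MeV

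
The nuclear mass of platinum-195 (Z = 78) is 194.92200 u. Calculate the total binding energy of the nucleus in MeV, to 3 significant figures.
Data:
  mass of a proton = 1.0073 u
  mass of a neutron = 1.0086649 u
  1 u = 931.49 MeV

1550 MeV

With 78 protons and 117 neutrons (A = 195):
Total constituent mass: 78 × 1.0073 + 117 × 1.0086649 = 196.5831933 u
Mass defect Δm = 196.5831933 − 194.92200 = 1.6611933 u
Converting to energy: 1.6611933 u × 931.49 MeV/u = 1547.38 MeV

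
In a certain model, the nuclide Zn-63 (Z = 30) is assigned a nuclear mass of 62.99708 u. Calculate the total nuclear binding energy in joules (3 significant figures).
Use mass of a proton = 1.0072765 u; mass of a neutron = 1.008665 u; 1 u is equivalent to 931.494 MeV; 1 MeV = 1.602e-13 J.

Total constituent mass: 30 × 1.0072765 + 33 × 1.008665 = 63.5042400 u
Δm = 63.5042400 − 62.99708 = 0.5071600 u
Binding energy = Δm·c² = 0.5071600 × 931.494 MeV/u = 472.416 MeV
In joules: 472.416 MeV × 1.602e-13 J/MeV = 7.5681e-11 J

7.57e-11 J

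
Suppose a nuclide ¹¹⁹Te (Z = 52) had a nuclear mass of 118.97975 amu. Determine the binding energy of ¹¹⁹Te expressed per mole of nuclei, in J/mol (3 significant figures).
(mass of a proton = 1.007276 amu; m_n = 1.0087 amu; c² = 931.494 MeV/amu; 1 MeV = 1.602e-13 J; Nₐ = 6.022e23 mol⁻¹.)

8.82e+13 J/mol

Total constituent mass: 52 × 1.007276 + 67 × 1.0087 = 119.961252 amu
Δm = 119.961252 − 118.97975 = 0.981502 amu
Binding energy = Δm·c² = 0.981502 × 931.494 MeV/amu = 914.263 MeV
Per nucleus in joules: 914.263 MeV × 1.602e-13 J/MeV = 1.4646e-10 J
Per mole: 1.4646e-10 J × 6.022e23 mol⁻¹ = 8.8198e+13 J/mol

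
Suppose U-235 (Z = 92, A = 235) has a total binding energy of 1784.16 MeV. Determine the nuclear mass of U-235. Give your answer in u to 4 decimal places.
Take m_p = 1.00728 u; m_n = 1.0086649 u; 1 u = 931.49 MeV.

Mass defect = 1784.16 MeV / (931.49 MeV/u) = 1.915383 u
Constituent mass = 92(1.00728) + 143(1.0086649) = 236.9088407 u
Nuclear mass = 236.9088407 − 1.915383 = 234.9934577 u ≈ 234.9935 u (to 4 decimal places)

234.9935 u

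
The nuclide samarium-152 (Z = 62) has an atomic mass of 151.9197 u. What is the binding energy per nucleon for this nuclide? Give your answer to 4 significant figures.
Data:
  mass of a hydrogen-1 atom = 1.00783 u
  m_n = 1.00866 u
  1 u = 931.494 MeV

Mass of separated nucleons = 62(1.00783) + 90(1.00866) = 62.48546 + 90.77940 = 153.26486 u
Δm = 153.26486 − 151.9197 = 1.34516 u
Binding energy = Δm·c² = 1.34516 × 931.494 MeV/u = 1253.01 MeV
Dividing by A = 152 gives 8.243 MeV per nucleon.

8.243 MeV/nucleon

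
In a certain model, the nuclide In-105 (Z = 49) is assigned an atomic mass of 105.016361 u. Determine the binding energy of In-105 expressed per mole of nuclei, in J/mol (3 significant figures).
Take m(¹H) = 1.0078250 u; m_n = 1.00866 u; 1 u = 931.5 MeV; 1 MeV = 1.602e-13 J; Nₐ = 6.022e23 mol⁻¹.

7.66e+13 J/mol

With 49 protons and 56 neutrons (A = 105):
Mass of separated nucleons = 49(1.0078250) + 56(1.00866) = 49.3834250 + 56.48496 = 105.8683850 u
The mass defect is 105.8683850 − 105.016361 = 0.8520240 u.
E_B = 0.8520240 × 931.5 = 793.660 MeV
Per nucleus in joules: 793.660 MeV × 1.602e-13 J/MeV = 1.2714e-10 J
Per mole: 1.2714e-10 J × 6.022e23 mol⁻¹ = 7.6564e+13 J/mol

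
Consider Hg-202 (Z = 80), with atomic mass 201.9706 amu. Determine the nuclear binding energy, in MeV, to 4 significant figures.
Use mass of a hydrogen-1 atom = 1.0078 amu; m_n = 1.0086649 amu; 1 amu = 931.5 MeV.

1593 MeV

The nucleus contains 80 protons and 202 − 80 = 122 neutrons.
Σm = 80·m(¹H) + 122·m_n = 80.6240 + 123.0571178 = 203.6811178 amu
Δm = 203.6811178 − 201.9706 = 1.7105178 amu
Binding energy = Δm·c² = 1.7105178 × 931.5 MeV/amu = 1593.35 MeV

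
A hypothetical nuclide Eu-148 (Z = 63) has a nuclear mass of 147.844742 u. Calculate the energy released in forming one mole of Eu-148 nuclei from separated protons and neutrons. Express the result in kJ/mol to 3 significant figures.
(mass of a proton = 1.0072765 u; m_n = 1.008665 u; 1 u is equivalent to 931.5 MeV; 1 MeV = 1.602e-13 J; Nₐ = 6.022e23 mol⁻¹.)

Total constituent mass: 63 × 1.0072765 + 85 × 1.008665 = 149.1949445 u
The mass defect is 149.1949445 − 147.844742 = 1.3502025 u.
E_B = 1.3502025 × 931.5 = 1257.71 MeV
Per nucleus in joules: 1257.71 MeV × 1.602e-13 J/MeV = 2.0149e-10 J
Per mole: 2.0149e-10 J × 6.022e23 mol⁻¹ = 1.2134e+14 J/mol

1.21e+11 kJ/mol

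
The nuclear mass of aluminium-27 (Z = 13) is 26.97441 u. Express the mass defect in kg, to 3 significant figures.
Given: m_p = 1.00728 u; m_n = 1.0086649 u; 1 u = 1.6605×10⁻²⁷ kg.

The nucleus contains 13 protons and 27 − 13 = 14 neutrons.
Σm = 13·m_p + 14·m_n = 13.09464 + 14.1213086 = 27.2159486 u
The mass defect is 27.2159486 − 26.97441 = 0.2415386 u.
In SI units: 0.2415386 u × 1.6605×10⁻²⁷ kg/u = 4.0107e-28 kg

4.01e-28 kg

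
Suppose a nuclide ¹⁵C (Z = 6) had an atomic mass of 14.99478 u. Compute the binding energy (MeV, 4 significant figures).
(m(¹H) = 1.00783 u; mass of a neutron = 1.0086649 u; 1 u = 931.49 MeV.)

Z = 6, so N = A − Z = 15 − 6 = 9.
Total constituent mass: 6 × 1.00783 + 9 × 1.0086649 = 15.1249641 u
Mass defect Δm = 15.1249641 − 14.99478 = 0.1301841 u
Converting to energy: 0.1301841 u × 931.49 MeV/u = 121.265 MeV

121.3 MeV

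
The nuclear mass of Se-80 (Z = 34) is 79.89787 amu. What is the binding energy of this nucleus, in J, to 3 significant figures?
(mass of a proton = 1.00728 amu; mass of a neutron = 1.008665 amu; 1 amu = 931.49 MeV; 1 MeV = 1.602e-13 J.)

Σm = 34·m_p + 46·m_n = 34.24752 + 46.398590 = 80.646110 amu
Mass defect Δm = 80.646110 − 79.89787 = 0.748240 amu
Binding energy = Δm·c² = 0.748240 × 931.49 MeV/amu = 696.978 MeV
In joules: 696.978 MeV × 1.602e-13 J/MeV = 1.1166e-10 J

1.12e-10 J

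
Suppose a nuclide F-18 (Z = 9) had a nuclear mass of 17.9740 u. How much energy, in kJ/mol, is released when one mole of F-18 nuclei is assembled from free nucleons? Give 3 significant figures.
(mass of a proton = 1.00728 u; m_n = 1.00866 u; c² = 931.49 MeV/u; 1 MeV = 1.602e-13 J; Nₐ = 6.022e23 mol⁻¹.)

1.52e+10 kJ/mol

Z = 9, so N = A − Z = 18 − 9 = 9.
Σm = 9·m_p + 9·m_n = 9.06552 + 9.07794 = 18.14346 u
Mass defect Δm = 18.14346 − 17.9740 = 0.16946 u
Converting to energy: 0.16946 u × 931.49 MeV/u = 157.850 MeV
Per nucleus in joules: 157.850 MeV × 1.602e-13 J/MeV = 2.5288e-11 J
Per mole: 2.5288e-11 J × 6.022e23 mol⁻¹ = 1.5228e+13 J/mol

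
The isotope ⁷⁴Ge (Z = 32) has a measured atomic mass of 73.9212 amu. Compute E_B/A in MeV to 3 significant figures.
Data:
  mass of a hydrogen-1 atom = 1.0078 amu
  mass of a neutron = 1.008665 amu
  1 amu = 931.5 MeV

Mass of separated nucleons = 32(1.0078) + 42(1.008665) = 32.2496 + 42.363930 = 74.613530 amu
Δm = 74.613530 − 73.9212 = 0.692330 amu
E_B = 0.692330 × 931.5 = 644.905 MeV
Dividing by A = 74 gives 8.7149 MeV per nucleon.

8.71 MeV/nucleon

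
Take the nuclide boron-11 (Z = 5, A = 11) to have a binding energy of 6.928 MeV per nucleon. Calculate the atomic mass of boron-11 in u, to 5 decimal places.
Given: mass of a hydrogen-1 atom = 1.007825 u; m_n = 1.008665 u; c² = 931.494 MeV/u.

Total binding energy = 11 × 6.928 = 76.208 MeV
Mass defect = 76.208 MeV / (931.494 MeV/u) = 0.0818127 u
Constituent mass = 5(1.007825) + 6(1.008665) = 11.091115 u
Atomic mass = 11.091115 − 0.0818127 = 11.0093023 u ≈ 11.00930 u (to 5 decimal places)

11.00930 u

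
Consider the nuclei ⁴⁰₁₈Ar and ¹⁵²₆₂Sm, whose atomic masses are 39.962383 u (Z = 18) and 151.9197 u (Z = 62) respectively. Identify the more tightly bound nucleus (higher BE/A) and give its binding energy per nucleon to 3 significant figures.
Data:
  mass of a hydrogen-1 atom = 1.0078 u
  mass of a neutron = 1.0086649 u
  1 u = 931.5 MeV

⁴⁰₁₈Ar: Σm = 18(1.0078) + 22(1.0086649) = 40.3310278 u; Δm = 0.3686448 u; E_B = 343.39 MeV; E_B/A = 8.5848 MeV
¹⁵²₆₂Sm: Σm = 62(1.0078) + 90(1.0086649) = 153.2634410 u; Δm = 1.3437410 u; E_B = 1251.69 MeV; E_B/A = 8.2348 MeV
⁴⁰₁₈Ar has the higher binding energy per nucleon, so it is the more tightly bound nucleus.

⁴⁰₁₈Ar; 8.58 MeV/nucleon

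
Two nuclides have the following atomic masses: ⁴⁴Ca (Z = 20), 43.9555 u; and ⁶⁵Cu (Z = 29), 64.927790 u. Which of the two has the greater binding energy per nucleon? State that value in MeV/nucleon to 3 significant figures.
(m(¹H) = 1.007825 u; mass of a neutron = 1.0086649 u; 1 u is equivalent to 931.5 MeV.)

⁴⁴Ca: Σm = 20(1.007825) + 24(1.0086649) = 44.3644576 u; Δm = 0.4089576 u; E_B = 380.94 MeV; E_B/A = 8.658 MeV
⁶⁵Cu: Σm = 29(1.007825) + 36(1.0086649) = 65.5388614 u; Δm = 0.6110714 u; E_B = 569.21 MeV; E_B/A = 8.757 MeV
⁶⁵Cu has the higher binding energy per nucleon, so it is the more tightly bound nucleus.

⁶⁵Cu; 8.76 MeV/nucleon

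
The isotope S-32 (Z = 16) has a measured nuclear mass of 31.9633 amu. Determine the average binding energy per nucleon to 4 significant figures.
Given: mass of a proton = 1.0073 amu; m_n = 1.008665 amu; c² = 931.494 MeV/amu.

8.504 MeV/nucleon

With 16 protons and 16 neutrons (A = 32):
Total constituent mass: 16 × 1.0073 + 16 × 1.008665 = 32.255440 amu
The mass defect is 32.255440 − 31.9633 = 0.292140 amu.
Converting to energy: 0.292140 amu × 931.494 MeV/amu = 272.127 MeV
Dividing by A = 32 gives 8.504 MeV per nucleon.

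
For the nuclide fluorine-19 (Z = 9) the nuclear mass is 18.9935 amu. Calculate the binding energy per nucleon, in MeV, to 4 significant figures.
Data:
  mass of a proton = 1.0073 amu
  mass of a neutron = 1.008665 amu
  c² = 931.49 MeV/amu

With 9 protons and 10 neutrons (A = 19):
Mass of separated nucleons = 9(1.0073) + 10(1.008665) = 9.0657 + 10.086650 = 19.152350 amu
The mass defect is 19.152350 − 18.9935 = 0.158850 amu.
E_B = 0.158850 × 931.49 = 147.967 MeV
Per nucleon: 147.967 / 19 = 7.788 MeV

7.788 MeV/nucleon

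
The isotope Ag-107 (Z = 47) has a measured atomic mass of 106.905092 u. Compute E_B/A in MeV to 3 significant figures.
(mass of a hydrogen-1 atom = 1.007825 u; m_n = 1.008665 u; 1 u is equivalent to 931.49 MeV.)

8.55 MeV/nucleon

With 47 protons and 60 neutrons (A = 107):
Total constituent mass: 47 × 1.007825 + 60 × 1.008665 = 107.887675 u
The mass defect is 107.887675 − 106.905092 = 0.982583 u.
Binding energy = Δm·c² = 0.982583 × 931.49 MeV/u = 915.266 MeV
Dividing by A = 107 gives 8.554 MeV per nucleon.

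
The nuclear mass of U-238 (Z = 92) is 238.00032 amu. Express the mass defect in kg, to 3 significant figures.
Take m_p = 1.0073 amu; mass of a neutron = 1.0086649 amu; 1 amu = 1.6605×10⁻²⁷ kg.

3.22e-27 kg

With 92 protons and 146 neutrons (A = 238):
Σm = 92·m_p + 146·m_n = 92.6716 + 147.2650754 = 239.9366754 amu
The mass defect is 239.9366754 − 238.00032 = 1.9363554 amu.
In SI units: 1.9363554 amu × 1.6605×10⁻²⁷ kg/amu = 3.2153e-27 kg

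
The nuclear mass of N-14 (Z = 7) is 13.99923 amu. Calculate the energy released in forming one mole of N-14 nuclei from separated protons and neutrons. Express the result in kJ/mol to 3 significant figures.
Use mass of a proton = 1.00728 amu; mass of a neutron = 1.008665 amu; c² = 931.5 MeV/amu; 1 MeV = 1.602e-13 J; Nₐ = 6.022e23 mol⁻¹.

1.01e+10 kJ/mol

Z = 7, so N = A − Z = 14 − 7 = 7.
Total constituent mass: 7 × 1.00728 + 7 × 1.008665 = 14.111615 amu
The mass defect is 14.111615 − 13.99923 = 0.112385 amu.
Converting to energy: 0.112385 amu × 931.5 MeV/amu = 104.687 MeV
Per nucleus in joules: 104.687 MeV × 1.602e-13 J/MeV = 1.6771e-11 J
Per mole: 1.6771e-11 J × 6.022e23 mol⁻¹ = 1.0099e+13 J/mol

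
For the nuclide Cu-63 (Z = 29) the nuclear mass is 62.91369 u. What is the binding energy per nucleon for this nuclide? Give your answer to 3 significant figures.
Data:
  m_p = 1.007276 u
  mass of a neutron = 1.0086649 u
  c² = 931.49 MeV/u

Σm = 29·m_p + 34·m_n = 29.211004 + 34.2946066 = 63.5056106 u
Mass defect Δm = 63.5056106 − 62.91369 = 0.5919206 u
E_B = 0.5919206 × 931.49 = 551.368 MeV
Per nucleon: 551.368 / 63 = 8.752 MeV

8.75 MeV/nucleon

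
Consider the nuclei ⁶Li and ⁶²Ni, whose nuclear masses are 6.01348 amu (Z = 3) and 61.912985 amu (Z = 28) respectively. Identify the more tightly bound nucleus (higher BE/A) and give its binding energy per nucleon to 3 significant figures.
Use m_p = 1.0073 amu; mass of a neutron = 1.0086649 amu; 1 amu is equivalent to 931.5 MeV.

⁶²Ni; 8.80 MeV/nucleon

⁶Li: Σm = 3(1.0073) + 3(1.0086649) = 6.0478947 amu; Δm = 0.0344147 amu; E_B = 32.057 MeV; E_B/A = 5.343 MeV
⁶²Ni: Σm = 28(1.0073) + 34(1.0086649) = 62.4990066 amu; Δm = 0.5860216 amu; E_B = 545.88 MeV; E_B/A = 8.8045 MeV
⁶²Ni has the higher binding energy per nucleon, so it is the more tightly bound nucleus.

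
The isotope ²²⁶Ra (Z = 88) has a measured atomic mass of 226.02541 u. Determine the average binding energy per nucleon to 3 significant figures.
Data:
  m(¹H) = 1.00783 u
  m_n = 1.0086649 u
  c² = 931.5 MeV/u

7.66 MeV/nucleon

The nucleus contains 88 protons and 226 − 88 = 138 neutrons.
Total constituent mass: 88 × 1.00783 + 138 × 1.0086649 = 227.8847962 u
Δm = 227.8847962 − 226.02541 = 1.8593862 u
Converting to energy: 1.8593862 u × 931.5 MeV/u = 1732.02 MeV
BE/A = 1732.02 MeV / 226 = 7.664 MeV/nucleon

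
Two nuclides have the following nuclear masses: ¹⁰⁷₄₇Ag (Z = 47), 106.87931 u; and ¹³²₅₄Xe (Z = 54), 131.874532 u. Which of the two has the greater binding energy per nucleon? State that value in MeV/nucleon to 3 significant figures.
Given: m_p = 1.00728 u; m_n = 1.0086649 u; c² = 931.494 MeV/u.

¹⁰⁷₄₇Ag; 8.56 MeV/nucleon

¹⁰⁷₄₇Ag: Σm = 47(1.00728) + 60(1.0086649) = 107.8620540 u; Δm = 0.9827440 u; E_B = 915.42 MeV; E_B/A = 8.555 MeV
¹³²₅₄Xe: Σm = 54(1.00728) + 78(1.0086649) = 133.0689822 u; Δm = 1.1944502 u; E_B = 1112.6 MeV; E_B/A = 8.429 MeV
¹⁰⁷₄₇Ag has the higher binding energy per nucleon, so it is the more tightly bound nucleus.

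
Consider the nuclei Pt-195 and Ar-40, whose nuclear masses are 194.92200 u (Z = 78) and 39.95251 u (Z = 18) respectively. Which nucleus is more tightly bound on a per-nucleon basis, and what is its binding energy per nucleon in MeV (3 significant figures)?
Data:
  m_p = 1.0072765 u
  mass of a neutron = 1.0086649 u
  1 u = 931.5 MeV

Ar-40; 8.60 MeV/nucleon

Pt-195: Σm = 78(1.0072765) + 117(1.0086649) = 196.5813603 u; Δm = 1.6593603 u; E_B = 1545.7 MeV; E_B/A = 7.927 MeV
Ar-40: Σm = 18(1.0072765) + 22(1.0086649) = 40.3216048 u; Δm = 0.3690948 u; E_B = 343.81 MeV; E_B/A = 8.595 MeV
Ar-40 has the higher binding energy per nucleon, so it is the more tightly bound nucleus.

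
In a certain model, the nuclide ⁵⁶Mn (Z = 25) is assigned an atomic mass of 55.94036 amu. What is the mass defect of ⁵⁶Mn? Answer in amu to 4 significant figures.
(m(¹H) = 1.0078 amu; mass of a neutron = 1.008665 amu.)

Z = 25, so N = A − Z = 56 − 25 = 31.
Total constituent mass: 25 × 1.0078 + 31 × 1.008665 = 56.463615 amu
The mass defect is 56.463615 − 55.94036 = 0.523255 amu.

0.5233 amu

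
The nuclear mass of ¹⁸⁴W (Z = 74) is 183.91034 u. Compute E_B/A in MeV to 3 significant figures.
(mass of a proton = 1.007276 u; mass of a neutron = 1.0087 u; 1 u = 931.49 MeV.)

8.02 MeV/nucleon

With 74 protons and 110 neutrons (A = 184):
Total constituent mass: 74 × 1.007276 + 110 × 1.0087 = 185.495424 u
Δm = 185.495424 − 183.91034 = 1.585084 u
Converting to energy: 1.585084 u × 931.49 MeV/u = 1476.49 MeV
Dividing by A = 184 gives 8.024 MeV per nucleon.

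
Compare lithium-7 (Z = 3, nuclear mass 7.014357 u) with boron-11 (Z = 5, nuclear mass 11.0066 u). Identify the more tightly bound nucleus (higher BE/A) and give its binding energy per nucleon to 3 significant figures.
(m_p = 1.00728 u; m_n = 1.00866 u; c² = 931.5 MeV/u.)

lithium-7: Σm = 3(1.00728) + 4(1.00866) = 7.05648 u; Δm = 0.042123 u; E_B = 39.238 MeV; E_B/A = 5.605 MeV
boron-11: Σm = 5(1.00728) + 6(1.00866) = 11.08836 u; Δm = 0.08176 u; E_B = 76.159 MeV; E_B/A = 6.924 MeV
boron-11 has the higher binding energy per nucleon, so it is the more tightly bound nucleus.

boron-11; 6.92 MeV/nucleon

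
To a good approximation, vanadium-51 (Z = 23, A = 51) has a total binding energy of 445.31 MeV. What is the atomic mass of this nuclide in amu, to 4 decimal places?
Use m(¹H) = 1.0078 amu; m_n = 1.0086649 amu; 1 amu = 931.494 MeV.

50.9440 amu

Mass defect = 445.31 MeV / (931.494 MeV/amu) = 0.478060 amu
Constituent mass = 23(1.0078) + 28(1.0086649) = 51.4220172 amu
Atomic mass = 51.4220172 − 0.478060 = 50.9439572 amu ≈ 50.9440 amu (to 4 decimal places)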